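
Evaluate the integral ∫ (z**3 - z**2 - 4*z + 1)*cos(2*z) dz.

Use integration by parts with u = z**3 - z**2 - 4*z + 1, dv = cos(2*z) dz, so v = sin(2*z)/2.
Apply parts 3 times (tabular method): alternate signs, differentiate u down to 0, integrate dv up.

z**3*sin(2*z)/2 - z**2*sin(2*z)/2 + 3*z**2*cos(2*z)/4 - 11*z*sin(2*z)/4 - z*cos(2*z)/2 + 3*sin(2*z)/4 - 11*cos(2*z)/8 + C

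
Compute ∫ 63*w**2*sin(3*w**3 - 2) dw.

-7*cos(3*w**3 - 2) + C

Let u = 3*w**3 - 2, so du = (9*w**2) dw.
Rewriting, the integral becomes 7·∫ sin(u) du = 7·-cos(u).
Substituting back, u = 3*w**3 - 2.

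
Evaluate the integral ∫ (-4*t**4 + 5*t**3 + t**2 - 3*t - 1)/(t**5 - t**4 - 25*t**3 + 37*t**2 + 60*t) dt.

Factor the denominator: t*(t - 4)*(t - 3)*(t + 1)*(t + 5).
Partial-fraction decomposition: -1543/(720*(t + 5)) + 3/(40*(t + 1)) + 95/(48*(t - 3)) - 701/(180*(t - 4)) - 1/(60*t).
Integrate each term: A/(t−a) contributes A·log|t−a|.

-log(t)/60 - 701*log(t - 4)/180 + 95*log(t - 3)/48 + 3*log(t + 1)/40 - 1543*log(t + 5)/720 + C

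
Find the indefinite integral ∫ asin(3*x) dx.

Use integration by parts with u = arcsin(3*x), dv = dx.
Then du = 3/sqrt(-9*x**2 + 1) dx.

x*asin(3*x) + sqrt(-9*x**2 + 1)/3 + C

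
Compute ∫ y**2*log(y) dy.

y**3*log(y)/3 - y**3/9 + C

Use integration by parts with u = log(y), dv = y**2 dy.
Then du = 1/y dy and v = y**3/3.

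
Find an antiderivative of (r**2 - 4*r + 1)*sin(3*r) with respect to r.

-r**2*cos(3*r)/3 + 2*r*sin(3*r)/9 + 4*r*cos(3*r)/3 - 4*sin(3*r)/9 - 7*cos(3*r)/27 + C

Use integration by parts with u = r**2 - 4*r + 1, dv = sin(3*r) dr, so v = -cos(3*r)/3.
Apply parts 2 times (tabular method): alternate signs, differentiate u down to 0, integrate dv up.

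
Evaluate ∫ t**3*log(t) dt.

t**4*log(t)/4 - t**4/16 + C

Use integration by parts with u = log(t), dv = t**3 dt.
Then du = 1/t dt and v = t**4/4.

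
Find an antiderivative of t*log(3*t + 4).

Use integration by parts with u = log(3*t + 4), dv = t dt.
Then du = 3/(3*t + 4) dt and v = t**2/2.

t**2*log(3*t + 4)/2 - t**2/4 + 2*t/3 - 8*log(3*t + 4)/9 + C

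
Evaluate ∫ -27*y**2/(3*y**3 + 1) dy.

Let u = 3*y**3 + 1, so du = (9*y**2) dy.
Rewriting, the integral becomes -3·∫ 1/u du = -3·log(u).
Substituting back, u = 3*y**3 + 1.

-3*log(3*y**3 + 1) + C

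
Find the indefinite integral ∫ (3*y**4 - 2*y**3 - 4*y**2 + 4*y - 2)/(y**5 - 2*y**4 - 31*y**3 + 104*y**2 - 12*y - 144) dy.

59*log(y - 4)/10 - 163*log(y - 3)/36 + 11*log(y - 2)/24 + log(y + 1)/60 + 83*log(y + 6)/72 + C

Factor the denominator: (y - 4)*(y - 3)*(y - 2)*(y + 1)*(y + 6).
Partial-fraction decomposition: 83/(72*(y + 6)) + 1/(60*(y + 1)) + 11/(24*(y - 2)) - 163/(36*(y - 3)) + 59/(10*(y - 4)).
Integrate each term: A/(y−a) contributes A·log|y−a|.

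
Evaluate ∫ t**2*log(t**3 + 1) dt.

t**3*log(t**3 + 1)/3 - t**3/3 + log(t**3 + 1)/3 + C

Let u = t**3 + 1, so du = (3*t**2) dt.
The integral becomes (1/3)·∫ log(u) du; integrate by parts with u′=log(u), dv′=du.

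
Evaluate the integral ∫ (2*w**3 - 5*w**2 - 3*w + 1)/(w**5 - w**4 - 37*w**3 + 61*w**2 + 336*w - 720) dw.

Factor the denominator: (w - 4)*(w - 3)**2*(w + 4)*(w + 5).
Partial-fraction decomposition: -359/(576*(w + 5)) + 195/(392*(w + 4)) - 1217/(3136*(w - 3)) - 1/(56*(w - 3)**2) + 37/(72*(w - 4)).
Integrate each term; A/(w−a) gives A·log|w−a|; A/(w−a)² gives −A/(w−a).

37*log(w - 4)/72 - 1217*log(w - 3)/3136 + 195*log(w + 4)/392 - 359*log(w + 5)/576 + 1/(56*w - 168) + C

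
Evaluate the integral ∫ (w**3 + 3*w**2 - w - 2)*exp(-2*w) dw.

Use integration by parts with u = w**3 + 3*w**2 - w - 2, dv = exp(-2*w) dw, so v = -exp(-2*w)/2.
Apply parts 3 times (tabular method): alternate signs, differentiate u down to 0, integrate dv up.

(-4*w**3 - 18*w**2 - 14*w + 1)*exp(-2*w)/8 + C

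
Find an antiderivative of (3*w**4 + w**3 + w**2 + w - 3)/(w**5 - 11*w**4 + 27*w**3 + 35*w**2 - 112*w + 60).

Factor the denominator: (w - 6)*(w - 5)*(w - 1)**2*(w + 2).
Partial-fraction decomposition: 13/(168*(w + 2)) + 367/(1200*(w - 1)) + 1/(20*(w - 1)**2) - 2027/(112*(w - 5)) + 4143/(200*(w - 6)).
Integrate each term; A/(w−a) gives A·log|w−a|; A/(w−a)² gives −A/(w−a).

4143*log(w - 6)/200 - 2027*log(w - 5)/112 + 367*log(w - 1)/1200 + 13*log(w + 2)/168 - 1/(20*w - 20) + C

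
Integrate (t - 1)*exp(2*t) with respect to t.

(2*t - 3)*exp(2*t)/4 + C

Use integration by parts with u = t - 1, dv = exp(2*t) dt, so v = exp(2*t)/2.
Apply parts 1 times (tabular method): alternate signs, differentiate u down to 0, integrate dv up.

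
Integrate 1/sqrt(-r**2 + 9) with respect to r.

Substitute r = 3·sin(θ), so dr = 3·cos(θ) dθ and the radical becomes sqrt(-r**2 + 9) = 3·cos(θ) by the Pythagorean identity.
Integrate the resulting trig expression in θ, then back-substitute θ = asin(r/3), sin(θ) = r/3, cos(θ) = sqrt(-r**2 + 9)/3 (absorbing any constant into C).

asin(r/3) + C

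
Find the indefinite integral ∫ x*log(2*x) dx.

x**2*(log(x) + log(2))/2 - x**2/4 + C

Use integration by parts with u = log(2*x), dv = x dx.
Then du = 1/x dx and v = x**2/2.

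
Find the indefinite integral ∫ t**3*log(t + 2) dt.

t**4*log(t + 2)/4 - t**4/16 + t**3/6 - t**2/2 + 2*t - 4*log(t + 2) + C

Use integration by parts with u = log(t + 2), dv = t**3 dt.
Then du = 1/(t + 2) dt and v = t**4/4.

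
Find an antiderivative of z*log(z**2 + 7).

z**2*log(z**2 + 7)/2 - z**2/2 + 7*log(z**2 + 7)/2 + C

Let u = z**2 + 7, so du = (2*z) dz.
The integral becomes (1/2)·∫ log(u) du; integrate by parts with u′=log(u), dv′=du.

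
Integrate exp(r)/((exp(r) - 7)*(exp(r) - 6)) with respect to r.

Let u = e^r, du = e^r dr.
The integral becomes ∫ du/((u-6)(u-7)); decompose into partial fractions.

log(exp(r) - 7) - log(exp(r) - 6) + C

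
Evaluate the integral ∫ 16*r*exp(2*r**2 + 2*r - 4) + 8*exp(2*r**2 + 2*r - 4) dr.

4*exp(2*r**2 + 2*r - 4) + C

Let u = 2*r**2 + 2*r - 4, so du = (4*r + 2) dr.
Rewriting, the integral becomes 4·∫ e^u du = 4·e^u.
Substituting back, u = 2*r**2 + 2*r - 4.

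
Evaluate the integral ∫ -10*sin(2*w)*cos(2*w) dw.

5*cos(2*w)**2/2 + C

Let u = cos(2*w), so du = (-2*sin(2*w)) dw.
Rewriting, the integral becomes 5·∫ u^1 du = 5·u^2/2.
Substituting back, u = cos(2*w).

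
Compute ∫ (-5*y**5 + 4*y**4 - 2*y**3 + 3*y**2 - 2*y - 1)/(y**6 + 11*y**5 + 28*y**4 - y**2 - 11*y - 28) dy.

Factor the denominator: (y - 1)*(y + 1)*(y + 4)*(y + 7)*(y**2 + 1).
Partial-fraction decomposition: (27*y + 11)/(340*(y**2 + 1)) - 6299/(480*(y + 7)) + 703/(85*(y + 4)) - 5/(24*(y + 1)) - 3/(160*(y - 1)).
Integrate each term; A/(y−a) gives A·log|y−a|; the (By+D)/(y²+p²) term gives a log and an atan.

-3*log(y - 1)/160 - 5*log(y + 1)/24 + 703*log(y + 4)/85 - 6299*log(y + 7)/480 + 27*log(y**2 + 1)/680 + 11*atan(y)/340 + C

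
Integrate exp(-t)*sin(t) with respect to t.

-exp(-t)*sin(t)/2 - exp(-t)*cos(t)/2 + C

Let I denote the integral. Integrate by parts with u = sin(t), dv = exp(-t) dt, so v = -exp(-t): I = -exp(-t)*sin(t) + ∫ exp(-t)*cos(t) dt.
Apply parts again with u = cos(t), dv = exp(-t) dt: ∫ exp(-t)*cos(t) dt = -exp(-t)*cos(t) − I. Substituting back brings back I: I = -exp(-t)*sin(t) - exp(-t)*cos(t) − I.
Solving for I: (1 + 1)·I equals the remaining terms, so I = (1/2)·(-exp(-t)*sin(t) - exp(-t)*cos(t)).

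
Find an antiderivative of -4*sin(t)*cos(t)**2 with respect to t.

Let u = cos(t), so du = (-sin(t)) dt.
Rewriting, the integral becomes 4·∫ u^2 du = 4·u^3/3.
Substituting back, u = cos(t).

4*cos(t)**3/3 + C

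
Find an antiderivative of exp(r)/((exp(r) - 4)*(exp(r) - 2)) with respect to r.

Let u = e^r, du = e^r dr.
The integral becomes ∫ du/((u-4)(u-2)); decompose into partial fractions.

log(exp(r) - 4)/2 - log(exp(r) - 2)/2 + C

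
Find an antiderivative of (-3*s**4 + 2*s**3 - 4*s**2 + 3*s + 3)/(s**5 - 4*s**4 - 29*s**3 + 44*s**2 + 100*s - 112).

-6689*log(s - 7)/2970 + 13*log(s - 2)/40 + log(s - 1)/90 + 83*log(s + 2)/216 - 323*log(s + 4)/220 + C

Factor the denominator: (s - 7)*(s - 2)*(s - 1)*(s + 2)*(s + 4).
Partial-fraction decomposition: -323/(220*(s + 4)) + 83/(216*(s + 2)) + 1/(90*(s - 1)) + 13/(40*(s - 2)) - 6689/(2970*(s - 7)).
Integrate each term: A/(s−a) contributes A·log|s−a|.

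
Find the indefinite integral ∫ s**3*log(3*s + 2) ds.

s**4*log(3*s + 2)/4 - s**4/16 + s**3/18 - s**2/18 + 2*s/27 - 4*log(3*s + 2)/81 + C

Use integration by parts with u = log(3*s + 2), dv = s**3 ds.
Then du = 3/(3*s + 2) ds and v = s**4/4.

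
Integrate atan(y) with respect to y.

y*atan(y) - log(y**2 + 1)/2 + C

Use integration by parts with u = arctan(y), dv = dy.
Then du = 1/(y**2 + 1) dy.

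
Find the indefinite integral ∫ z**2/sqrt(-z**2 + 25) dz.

-z*sqrt(-z**2 + 25)/2 + 25*asin(z/5)/2 + C

Substitute z = 5·sin(θ), so dz = 5·cos(θ) dθ and the radical becomes sqrt(-z**2 + 25) = 5·cos(θ) by the Pythagorean identity.
Integrate the resulting trig expression in θ, then back-substitute θ = asin(z/5), sin(θ) = z/5, cos(θ) = sqrt(-z**2 + 25)/5 (absorbing any constant into C).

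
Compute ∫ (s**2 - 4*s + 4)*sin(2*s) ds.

Use integration by parts with u = s**2 - 4*s + 4, dv = sin(2*s) ds, so v = -cos(2*s)/2.
Apply parts 2 times (tabular method): alternate signs, differentiate u down to 0, integrate dv up.

-s**2*cos(2*s)/2 + s*sin(2*s)/2 + 2*s*cos(2*s) - sin(2*s) - 7*cos(2*s)/4 + C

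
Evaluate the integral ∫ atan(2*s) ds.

s*atan(2*s) - log(4*s**2 + 1)/4 + C

Use integration by parts with u = arctan(2*s), dv = ds.
Then du = 2/(4*s**2 + 1) ds.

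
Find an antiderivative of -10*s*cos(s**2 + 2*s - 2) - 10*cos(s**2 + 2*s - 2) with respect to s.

-5*sin(s**2 + 2*s - 2) + C

Let u = s**2 + 2*s - 2, so du = (2*s + 2) ds.
Rewriting, the integral becomes -5·∫ cos(u) du = -5·sin(u).
Substituting back, u = s**2 + 2*s - 2.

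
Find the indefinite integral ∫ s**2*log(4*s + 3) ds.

s**3*log(4*s + 3)/3 - s**3/9 + s**2/8 - 3*s/16 + 9*log(4*s + 3)/64 + C

Use integration by parts with u = log(4*s + 3), dv = s**2 ds.
Then du = 4/(4*s + 3) ds and v = s**3/3.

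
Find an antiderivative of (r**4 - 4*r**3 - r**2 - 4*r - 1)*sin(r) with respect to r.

-r**4*cos(r) + 4*r**3*sin(r) + 4*r**3*cos(r) - 12*r**2*sin(r) + 13*r**2*cos(r) - 26*r*sin(r) - 20*r*cos(r) + 20*sin(r) - 25*cos(r) + C

Use integration by parts with u = r**4 - 4*r**3 - r**2 - 4*r - 1, dv = sin(r) dr, so v = -cos(r).
Apply parts 4 times (tabular method): alternate signs, differentiate u down to 0, integrate dv up.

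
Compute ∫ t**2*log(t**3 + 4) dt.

Let u = t**3 + 4, so du = (3*t**2) dt.
The integral becomes (1/3)·∫ log(u) du; integrate by parts with u′=log(u), dv′=du.

t**3*log(t**3 + 4)/3 - t**3/3 + 4*log(t**3 + 4)/3 + C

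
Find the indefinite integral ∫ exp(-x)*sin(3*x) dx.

-exp(-x)*sin(3*x)/10 - 3*exp(-x)*cos(3*x)/10 + C

Let I denote the integral. Integrate by parts with u = sin(3*x), dv = exp(-x) dx, so v = -exp(-x): I = -exp(-x)*sin(3*x) + 3·∫ exp(-x)*cos(3*x) dx.
Apply parts again with u = cos(3*x), dv = exp(-x) dx: ∫ exp(-x)*cos(3*x) dx = -exp(-x)*cos(3*x) − 3·I. Substituting back brings back I: I = -exp(-x)*sin(3*x) - 3*exp(-x)*cos(3*x) − 9·I.
Solving for I: (1 + 9)·I equals the remaining terms, so I = (1/10)·(-exp(-x)*sin(3*x) - 3*exp(-x)*cos(3*x)).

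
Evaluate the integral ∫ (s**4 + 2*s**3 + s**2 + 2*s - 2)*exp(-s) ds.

(-s**4 - 6*s**3 - 19*s**2 - 40*s - 38)*exp(-s) + C

Use integration by parts with u = s**4 + 2*s**3 + s**2 + 2*s - 2, dv = exp(-s) ds, so v = -exp(-s).
Apply parts 4 times (tabular method): alternate signs, differentiate u down to 0, integrate dv up.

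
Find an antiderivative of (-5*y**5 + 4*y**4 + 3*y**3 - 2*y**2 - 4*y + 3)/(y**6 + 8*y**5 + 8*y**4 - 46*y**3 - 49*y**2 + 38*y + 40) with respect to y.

Factor the denominator: (y - 2)*(y - 1)*(y + 1)**2*(y + 4)*(y + 5).
Partial-fraction decomposition: -17723/(672*(y + 5)) + 5939/(270*(y + 4)) - 13/(32*(y + 1)) + 11/(72*(y + 1)**2) + 1/(120*(y - 1)) - 85/(378*(y - 2)).
Integrate each term; A/(y−a) gives A·log|y−a|; A/(y−a)² gives −A/(y−a).

-85*log(y - 2)/378 + log(y - 1)/120 - 13*log(y + 1)/32 + 5939*log(y + 4)/270 - 17723*log(y + 5)/672 - 11/(72*y + 72) + C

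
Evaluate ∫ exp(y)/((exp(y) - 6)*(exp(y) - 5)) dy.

log(exp(y) - 6) - log(exp(y) - 5) + C

Let u = e^y, du = e^y dy.
The integral becomes ∫ du/((u-6)(u-5)); decompose into partial fractions.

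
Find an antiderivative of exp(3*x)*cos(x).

Let I denote the integral. Integrate by parts with u = cos(x), dv = exp(3*x) dx, so v = exp(3*x)/3: I = exp(3*x)*cos(x)/3 + (1/3)·∫ exp(3*x)*sin(x) dx.
Apply parts again with u = sin(x), dv = exp(3*x) dx: ∫ exp(3*x)*sin(x) dx = exp(3*x)*sin(x)/3 − (1/3)·I. Substituting back brings back I: I = exp(3*x)*sin(x)/9 + exp(3*x)*cos(x)/3 − (1/9)·I.
Solving for I: (1 + 1/9)·I equals the remaining terms, so I = (9/10)·(exp(3*x)*sin(x)/9 + exp(3*x)*cos(x)/3).

exp(3*x)*sin(x)/10 + 3*exp(3*x)*cos(x)/10 + C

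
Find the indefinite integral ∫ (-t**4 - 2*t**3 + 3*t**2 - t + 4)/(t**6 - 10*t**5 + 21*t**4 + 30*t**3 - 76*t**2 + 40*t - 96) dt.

-811*log(t - 6)/1184 + 14*log(t - 4)/17 - 9*log(t - 2)/80 - 3*log(t + 2)/160 - 23*log(t**2 + 1)/6290 + 2*atan(t)/629 + C

Factor the denominator: (t - 6)*(t - 4)*(t - 2)*(t + 2)*(t**2 + 1).
Partial-fraction decomposition: -(23*t - 10)/(3145*(t**2 + 1)) - 3/(160*(t + 2)) - 9/(80*(t - 2)) + 14/(17*(t - 4)) - 811/(1184*(t - 6)).
Integrate each term; A/(t−a) gives A·log|t−a|; the (Bt+D)/(t²+p²) term gives a log and an atan.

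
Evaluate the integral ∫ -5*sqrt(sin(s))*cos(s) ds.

-10*sin(s)**(3/2)/3 + C

Let u = sin(s), so du = (cos(s)) ds.
Rewriting, the integral becomes -5·∫ √u du = -5·(2/3)u^(3/2).
Substituting back, u = sin(s).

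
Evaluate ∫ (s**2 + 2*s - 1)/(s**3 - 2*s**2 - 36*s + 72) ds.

47*log(s - 6)/48 - 7*log(s - 2)/32 + 23*log(s + 6)/96 + C

Factor the denominator: (s - 6)*(s - 2)*(s + 6).
Partial-fraction decomposition: 23/(96*(s + 6)) - 7/(32*(s - 2)) + 47/(48*(s - 6)).
Integrate each term: A/(s−a) contributes A·log|s−a|.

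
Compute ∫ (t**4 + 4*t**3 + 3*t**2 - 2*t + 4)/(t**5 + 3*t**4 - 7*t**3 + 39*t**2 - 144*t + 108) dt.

Factor the denominator: (t - 2)*(t - 1)*(t + 6)*(t**2 + 9).
Partial-fraction decomposition: 2*(101*t + 384)/(585*(t**2 + 9)) + 139/(630*(t + 6)) - 1/(7*(t - 1)) + 15/(26*(t - 2)).
Integrate each term; A/(t−a) gives A·log|t−a|; the (Bt+D)/(t²+p²) term gives a log and an atan.

15*log(t - 2)/26 - log(t - 1)/7 + 139*log(t + 6)/630 + 101*log(t**2 + 9)/585 + 256*atan(t/3)/585 + C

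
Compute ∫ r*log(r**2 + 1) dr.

r**2*log(r**2 + 1)/2 - r**2/2 + log(r**2 + 1)/2 + C

Let u = r**2 + 1, so du = (2*r) dr.
The integral becomes (1/2)·∫ log(u) du; integrate by parts with u′=log(u), dv′=du.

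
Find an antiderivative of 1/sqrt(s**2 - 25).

Substitute s = 5·sec(θ), so ds = 5·sec(θ)*tan(θ) dθ and the radical becomes sqrt(s**2 - 25) = 5·tan(θ) by the Pythagorean identity.
Integrate the resulting trig expression in θ, then back-substitute sec(θ) = s/5, tan(θ) = sqrt(s**2 - 25)/5 (absorbing any constant into C).

log(s + sqrt(s**2 - 25)) + C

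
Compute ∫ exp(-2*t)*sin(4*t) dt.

-exp(-2*t)*sin(4*t)/10 - exp(-2*t)*cos(4*t)/5 + C

Let I denote the integral. Integrate by parts with u = sin(4*t), dv = exp(-2*t) dt, so v = -exp(-2*t)/2: I = -exp(-2*t)*sin(4*t)/2 + 2·∫ exp(-2*t)*cos(4*t) dt.
Apply parts again with u = cos(4*t), dv = exp(-2*t) dt: ∫ exp(-2*t)*cos(4*t) dt = -exp(-2*t)*cos(4*t)/2 − 2·I. Substituting back brings back I: I = -exp(-2*t)*sin(4*t)/2 - exp(-2*t)*cos(4*t) − 4·I.
Solving for I: (1 + 4)·I equals the remaining terms, so I = (1/5)·(-exp(-2*t)*sin(4*t)/2 - exp(-2*t)*cos(4*t)).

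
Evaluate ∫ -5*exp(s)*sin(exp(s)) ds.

5*cos(exp(s)) + C

Let u = exp(s), so du = (exp(s)) ds.
Rewriting, the integral becomes -5·∫ sin(u) du = -5·-cos(u).
Substituting back, u = exp(s).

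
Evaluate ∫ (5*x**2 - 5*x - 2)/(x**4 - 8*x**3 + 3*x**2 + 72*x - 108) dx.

37*log(x - 6)/27 - 14*log(x - 3)/9 + 2*log(x - 2)/5 - 29*log(x + 3)/135 + C

Factor the denominator: (x - 6)*(x - 3)*(x - 2)*(x + 3).
Partial-fraction decomposition: -29/(135*(x + 3)) + 2/(5*(x - 2)) - 14/(9*(x - 3)) + 37/(27*(x - 6)).
Integrate each term: A/(x−a) contributes A·log|x−a|.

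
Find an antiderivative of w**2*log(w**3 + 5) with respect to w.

Let u = w**3 + 5, so du = (3*w**2) dw.
The integral becomes (1/3)·∫ log(u) du; integrate by parts with u′=log(u), dv′=du.

w**3*log(w**3 + 5)/3 - w**3/3 + 5*log(w**3 + 5)/3 + C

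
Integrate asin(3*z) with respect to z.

z*asin(3*z) + sqrt(-9*z**2 + 1)/3 + C

Use integration by parts with u = arcsin(3*z), dv = dz.
Then du = 3/sqrt(-9*z**2 + 1) dz.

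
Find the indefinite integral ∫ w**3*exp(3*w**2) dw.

Let u = w², du = 2w dw; rewrite as (1/2)∫ u^1·exp(3u) du.
Now integrate by parts 1 time.

(3*w**2 - 1)*exp(3*w**2)/18 + C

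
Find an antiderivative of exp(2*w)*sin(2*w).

exp(2*w)*sin(2*w)/4 - exp(2*w)*cos(2*w)/4 + C

Let I denote the integral. Integrate by parts with u = sin(2*w), dv = exp(2*w) dw, so v = exp(2*w)/2: I = exp(2*w)*sin(2*w)/2 − ∫ exp(2*w)*cos(2*w) dw.
Apply parts again with u = cos(2*w), dv = exp(2*w) dw: ∫ exp(2*w)*cos(2*w) dw = exp(2*w)*cos(2*w)/2 + I. Substituting back brings back I: I = exp(2*w)*sin(2*w)/2 - exp(2*w)*cos(2*w)/2 − I.
Solving for I: (1 + 1)·I equals the remaining terms, so I = (1/2)·(exp(2*w)*sin(2*w)/2 - exp(2*w)*cos(2*w)/2).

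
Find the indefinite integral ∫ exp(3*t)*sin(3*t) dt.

exp(3*t)*sin(3*t)/6 - exp(3*t)*cos(3*t)/6 + C

Let I denote the integral. Integrate by parts with u = sin(3*t), dv = exp(3*t) dt, so v = exp(3*t)/3: I = exp(3*t)*sin(3*t)/3 − ∫ exp(3*t)*cos(3*t) dt.
Apply parts again with u = cos(3*t), dv = exp(3*t) dt: ∫ exp(3*t)*cos(3*t) dt = exp(3*t)*cos(3*t)/3 + I. Substituting back brings back I: I = exp(3*t)*sin(3*t)/3 - exp(3*t)*cos(3*t)/3 − I.
Solving for I: (1 + 1)·I equals the remaining terms, so I = (1/2)·(exp(3*t)*sin(3*t)/3 - exp(3*t)*cos(3*t)/3).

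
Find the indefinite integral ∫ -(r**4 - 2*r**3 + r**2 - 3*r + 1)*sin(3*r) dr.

Use integration by parts with u = r**4 - 2*r**3 + r**2 - 3*r + 1, dv = -sin(3*r) dr, so v = cos(3*r)/3.
Apply parts 4 times (tabular method): alternate signs, differentiate u down to 0, integrate dv up.

r**4*cos(3*r)/3 - 4*r**3*sin(3*r)/9 - 2*r**3*cos(3*r)/3 + 2*r**2*sin(3*r)/3 - r**2*cos(3*r)/9 + 2*r*sin(3*r)/27 - 5*r*cos(3*r)/9 + 5*sin(3*r)/27 + 29*cos(3*r)/81 + C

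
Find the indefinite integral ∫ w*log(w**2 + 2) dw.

Let u = w**2 + 2, so du = (2*w) dw.
The integral becomes (1/2)·∫ log(u) du; integrate by parts with u′=log(u), dv′=du.

w**2*log(w**2 + 2)/2 - w**2/2 + log(w**2 + 2) + C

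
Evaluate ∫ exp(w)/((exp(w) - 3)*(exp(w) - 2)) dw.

Let u = e^w, du = e^w dw.
The integral becomes ∫ du/((u-2)(u-3)); decompose into partial fractions.

log(exp(w) - 3) - log(exp(w) - 2) + C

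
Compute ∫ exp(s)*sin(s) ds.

exp(s)*sin(s)/2 - exp(s)*cos(s)/2 + C

Let I denote the integral. Integrate by parts with u = sin(s), dv = exp(s) ds, so v = exp(s): I = exp(s)*sin(s) − ∫ exp(s)*cos(s) ds.
Apply parts again with u = cos(s), dv = exp(s) ds: ∫ exp(s)*cos(s) ds = exp(s)*cos(s) + I. Substituting back brings back I: I = exp(s)*sin(s) - exp(s)*cos(s) − I.
Solving for I: (1 + 1)·I equals the remaining terms, so I = (1/2)·(exp(s)*sin(s) - exp(s)*cos(s)).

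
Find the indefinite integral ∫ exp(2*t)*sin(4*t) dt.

exp(2*t)*sin(4*t)/10 - exp(2*t)*cos(4*t)/5 + C

Let I denote the integral. Integrate by parts with u = sin(4*t), dv = exp(2*t) dt, so v = exp(2*t)/2: I = exp(2*t)*sin(4*t)/2 − 2·∫ exp(2*t)*cos(4*t) dt.
Apply parts again with u = cos(4*t), dv = exp(2*t) dt: ∫ exp(2*t)*cos(4*t) dt = exp(2*t)*cos(4*t)/2 + 2·I. Substituting back brings back I: I = exp(2*t)*sin(4*t)/2 - exp(2*t)*cos(4*t) − 4·I.
Solving for I: (1 + 4)·I equals the remaining terms, so I = (1/5)·(exp(2*t)*sin(4*t)/2 - exp(2*t)*cos(4*t)).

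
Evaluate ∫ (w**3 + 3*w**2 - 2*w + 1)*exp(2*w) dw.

Use integration by parts with u = w**3 + 3*w**2 - 2*w + 1, dv = exp(2*w) dw, so v = exp(2*w)/2.
Apply parts 3 times (tabular method): alternate signs, differentiate u down to 0, integrate dv up.

(4*w**3 + 6*w**2 - 14*w + 11)*exp(2*w)/8 + C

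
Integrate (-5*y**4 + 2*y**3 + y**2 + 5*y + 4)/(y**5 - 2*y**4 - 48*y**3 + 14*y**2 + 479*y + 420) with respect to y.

Factor the denominator: (y - 7)*(y - 4)*(y + 1)*(y + 3)*(y + 5).
Partial-fraction decomposition: -3371/(864*(y + 5)) + 461/(280*(y + 3)) - 7/(320*(y + 1)) + 1112/(945*(y - 4)) - 11231/(2880*(y - 7)).
Integrate each term: A/(y−a) contributes A·log|y−a|.

-11231*log(y - 7)/2880 + 1112*log(y - 4)/945 - 7*log(y + 1)/320 + 461*log(y + 3)/280 - 3371*log(y + 5)/864 + C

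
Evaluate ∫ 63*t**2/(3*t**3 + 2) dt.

7*log(3*t**3 + 2) + C

Let u = 3*t**3 + 2, so du = (9*t**2) dt.
Rewriting, the integral becomes 7·∫ 1/u du = 7·log(u).
Substituting back, u = 3*t**3 + 2.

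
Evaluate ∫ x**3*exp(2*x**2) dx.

Let u = x², du = 2x dx; rewrite as (1/2)∫ u^1·exp(2u) du.
Now integrate by parts 1 time.

(2*x**2 - 1)*exp(2*x**2)/8 + C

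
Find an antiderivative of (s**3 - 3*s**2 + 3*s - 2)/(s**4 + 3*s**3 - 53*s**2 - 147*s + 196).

215*log(s - 7)/924 + log(s - 1)/240 - 42*log(s + 4)/55 + 171*log(s + 7)/112 + C

Factor the denominator: (s - 7)*(s - 1)*(s + 4)*(s + 7).
Partial-fraction decomposition: 171/(112*(s + 7)) - 42/(55*(s + 4)) + 1/(240*(s - 1)) + 215/(924*(s - 7)).
Integrate each term: A/(s−a) contributes A·log|s−a|.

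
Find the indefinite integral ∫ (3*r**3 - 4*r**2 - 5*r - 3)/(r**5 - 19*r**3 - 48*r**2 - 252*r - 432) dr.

157*log(r - 6)/1200 + 33*log(r + 2)/208 - 239*log(r + 4)/500 + 919*log(r**2 + 9)/9750 + 336*atan(r/3)/1625 + C

Factor the denominator: (r - 6)*(r + 2)*(r + 4)*(r**2 + 9).
Partial-fraction decomposition: (919*r + 3024)/(4875*(r**2 + 9)) - 239/(500*(r + 4)) + 33/(208*(r + 2)) + 157/(1200*(r - 6)).
Integrate each term; A/(r−a) gives A·log|r−a|; the (Br+D)/(r²+p²) term gives a log and an atan.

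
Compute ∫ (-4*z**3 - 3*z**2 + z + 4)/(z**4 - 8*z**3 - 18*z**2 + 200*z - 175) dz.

Factor the denominator: (z - 7)*(z - 5)*(z - 1)*(z + 5).
Partial-fraction decomposition: -53/(90*(z + 5)) - 1/(72*(z - 1)) + 283/(40*(z - 5)) - 377/(36*(z - 7)).
Integrate each term: A/(z−a) contributes A·log|z−a|.

-377*log(z - 7)/36 + 283*log(z - 5)/40 - log(z - 1)/72 - 53*log(z + 5)/90 + C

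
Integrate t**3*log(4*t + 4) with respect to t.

t**4*log(4*t + 4)/4 - t**4/16 + t**3/12 - t**2/8 + t/4 - log(t + 1)/4 + C

Use integration by parts with u = log(4*t + 4), dv = t**3 dt.
Then du = 4/(4*t + 4) dt and v = t**4/4.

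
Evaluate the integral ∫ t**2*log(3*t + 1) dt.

Use integration by parts with u = log(3*t + 1), dv = t**2 dt.
Then du = 3/(3*t + 1) dt and v = t**3/3.

t**3*log(3*t + 1)/3 - t**3/9 + t**2/18 - t/27 + log(3*t + 1)/81 + C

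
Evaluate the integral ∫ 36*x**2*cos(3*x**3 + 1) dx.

4*sin(3*x**3 + 1) + C

Let u = 3*x**3 + 1, so du = (9*x**2) dx.
Rewriting, the integral becomes 4·∫ cos(u) du = 4·sin(u).
Substituting back, u = 3*x**3 + 1.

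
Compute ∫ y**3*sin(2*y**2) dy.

Let u = y², du = 2y dy; rewrite as (1/2)∫ u^1·sin(2u) du.
Now integrate by parts 1 time.

-y**2*cos(2*y**2)/4 + sin(2*y**2)/8 + C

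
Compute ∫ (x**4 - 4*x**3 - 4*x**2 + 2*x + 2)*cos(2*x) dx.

Use integration by parts with u = x**4 - 4*x**3 - 4*x**2 + 2*x + 2, dv = cos(2*x) dx, so v = sin(2*x)/2.
Apply parts 4 times (tabular method): alternate signs, differentiate u down to 0, integrate dv up.

x**4*sin(2*x)/2 - 2*x**3*sin(2*x) + x**3*cos(2*x) - 7*x**2*sin(2*x)/2 - 3*x**2*cos(2*x) + 4*x*sin(2*x) - 7*x*cos(2*x)/2 + 11*sin(2*x)/4 + 2*cos(2*x) + C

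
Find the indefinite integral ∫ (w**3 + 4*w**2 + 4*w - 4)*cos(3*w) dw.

w**3*sin(3*w)/3 + 4*w**2*sin(3*w)/3 + w**2*cos(3*w)/3 + 10*w*sin(3*w)/9 + 8*w*cos(3*w)/9 - 44*sin(3*w)/27 + 10*cos(3*w)/27 + C

Use integration by parts with u = w**3 + 4*w**2 + 4*w - 4, dv = cos(3*w) dw, so v = sin(3*w)/3.
Apply parts 3 times (tabular method): alternate signs, differentiate u down to 0, integrate dv up.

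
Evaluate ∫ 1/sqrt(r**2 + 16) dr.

log(r + sqrt(r**2 + 16)) + C

Substitute r = 4·tan(θ), so dr = 4·sec(θ)^2 dθ and the radical becomes sqrt(r**2 + 16) = 4·sec(θ) by the Pythagorean identity.
Integrate the resulting trig expression in θ, then back-substitute tan(θ) = r/4, sec(θ) = sqrt(r**2 + 16)/4 (absorbing any constant into C).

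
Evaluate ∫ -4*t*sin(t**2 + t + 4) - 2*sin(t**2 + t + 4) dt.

2*cos(t**2 + t + 4) + C

Let u = t**2 + t + 4, so du = (2*t + 1) dt.
Rewriting, the integral becomes -2·∫ sin(u) du = -2·-cos(u).
Substituting back, u = t**2 + t + 4.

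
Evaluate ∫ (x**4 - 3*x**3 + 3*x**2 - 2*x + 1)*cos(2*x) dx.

x**4*sin(2*x)/2 - 3*x**3*sin(2*x)/2 + x**3*cos(2*x) - 9*x**2*cos(2*x)/4 + 5*x*sin(2*x)/4 + sin(2*x)/2 + 5*cos(2*x)/8 + C

Use integration by parts with u = x**4 - 3*x**3 + 3*x**2 - 2*x + 1, dv = cos(2*x) dx, so v = sin(2*x)/2.
Apply parts 4 times (tabular method): alternate signs, differentiate u down to 0, integrate dv up.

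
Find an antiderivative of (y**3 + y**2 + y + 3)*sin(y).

Use integration by parts with u = y**3 + y**2 + y + 3, dv = sin(y) dy, so v = -cos(y).
Apply parts 3 times (tabular method): alternate signs, differentiate u down to 0, integrate dv up.

-y**3*cos(y) + 3*y**2*sin(y) - y**2*cos(y) + 2*y*sin(y) + 5*y*cos(y) - 5*sin(y) - cos(y) + C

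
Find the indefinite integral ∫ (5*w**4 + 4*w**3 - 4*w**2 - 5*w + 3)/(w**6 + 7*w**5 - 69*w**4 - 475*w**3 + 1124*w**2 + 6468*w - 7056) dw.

1461*log(w - 7)/4732 - 97*log(w - 4)/660 + log(w - 1)/2352 + 1381309*log(w + 6)/165620 - 10475*log(w + 7)/1232 + 1101/(182*w + 1092) + C

Factor the denominator: (w - 7)*(w - 4)*(w - 1)*(w + 6)**2*(w + 7).
Partial-fraction decomposition: -10475/(1232*(w + 7)) + 1381309/(165620*(w + 6)) - 1101/(182*(w + 6)**2) + 1/(2352*(w - 1)) - 97/(660*(w - 4)) + 1461/(4732*(w - 7)).
Integrate each term; A/(w−a) gives A·log|w−a|; A/(w−a)² gives −A/(w−a).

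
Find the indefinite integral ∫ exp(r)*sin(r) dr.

exp(r)*sin(r)/2 - exp(r)*cos(r)/2 + C

Let I denote the integral. Integrate by parts with u = sin(r), dv = exp(r) dr, so v = exp(r): I = exp(r)*sin(r) − ∫ exp(r)*cos(r) dr.
Apply parts again with u = cos(r), dv = exp(r) dr: ∫ exp(r)*cos(r) dr = exp(r)*cos(r) + I. Substituting back brings back I: I = exp(r)*sin(r) - exp(r)*cos(r) − I.
Solving for I: (1 + 1)·I equals the remaining terms, so I = (1/2)·(exp(r)*sin(r) - exp(r)*cos(r)).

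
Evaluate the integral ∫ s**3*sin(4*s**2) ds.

Let u = s², du = 2s ds; rewrite as (1/2)∫ u^1·sin(4u) du.
Now integrate by parts 1 time.

-s**2*cos(4*s**2)/8 + sin(4*s**2)/32 + C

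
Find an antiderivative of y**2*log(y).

Use integration by parts with u = log(y), dv = y**2 dy.
Then du = 1/y dy and v = y**3/3.

y**3*log(y)/3 - y**3/9 + C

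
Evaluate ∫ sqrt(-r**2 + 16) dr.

Substitute r = 4·sin(θ), so dr = 4·cos(θ) dθ and the radical becomes sqrt(-r**2 + 16) = 4·cos(θ) by the Pythagorean identity.
Integrate the resulting trig expression in θ, then back-substitute θ = asin(r/4), sin(θ) = r/4, cos(θ) = sqrt(-r**2 + 16)/4 (absorbing any constant into C).

r*sqrt(-r**2 + 16)/2 + 8*asin(r/4) + C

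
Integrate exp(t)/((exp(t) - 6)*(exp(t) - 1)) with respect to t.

log(exp(t) - 6)/5 - log(exp(t) - 1)/5 + C

Let u = e^t, du = e^t dt.
The integral becomes ∫ du/((u-6)(u-1)); decompose into partial fractions.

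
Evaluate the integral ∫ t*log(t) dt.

Use integration by parts with u = log(t), dv = t dt.
Then du = 1/t dt and v = t**2/2.

t**2*log(t)/2 - t**2/4 + C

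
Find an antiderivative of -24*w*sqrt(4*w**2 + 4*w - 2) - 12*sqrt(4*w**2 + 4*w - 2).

-2*(4*w**2 + 4*w - 2)**(3/2) + C

Let u = 4*w**2 + 4*w - 2, so du = (8*w + 4) dw.
Rewriting, the integral becomes -3·∫ √u du = -3·(2/3)u^(3/2).
Substituting back, u = 4*w**2 + 4*w - 2.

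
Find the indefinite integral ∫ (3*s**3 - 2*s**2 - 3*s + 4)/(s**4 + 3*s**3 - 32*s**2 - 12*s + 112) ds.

Factor the denominator: (s - 4)*(s - 2)*(s + 2)*(s + 7).
Partial-fraction decomposition: 1102/(495*(s + 7)) - 11/(60*(s + 2)) - 7/(36*(s - 2)) + 38/(33*(s - 4)).
Integrate each term: A/(s−a) contributes A·log|s−a|.

38*log(s - 4)/33 - 7*log(s - 2)/36 - 11*log(s + 2)/60 + 1102*log(s + 7)/495 + C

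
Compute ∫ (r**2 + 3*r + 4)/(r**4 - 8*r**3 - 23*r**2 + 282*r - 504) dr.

Factor the denominator: (r - 7)*(r - 4)*(r - 3)*(r + 6).
Partial-fraction decomposition: -11/(585*(r + 6)) + 11/(18*(r - 3)) - 16/(15*(r - 4)) + 37/(78*(r - 7)).
Integrate each term: A/(r−a) contributes A·log|r−a|.

37*log(r - 7)/78 - 16*log(r - 4)/15 + 11*log(r - 3)/18 - 11*log(r + 6)/585 + C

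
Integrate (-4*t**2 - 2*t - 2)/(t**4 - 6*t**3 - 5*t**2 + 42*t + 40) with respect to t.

-8*log(t - 5)/3 + 37*log(t - 4)/15 - 2*log(t + 1)/15 + log(t + 2)/3 + C

Factor the denominator: (t - 5)*(t - 4)*(t + 1)*(t + 2).
Partial-fraction decomposition: 1/(3*(t + 2)) - 2/(15*(t + 1)) + 37/(15*(t - 4)) - 8/(3*(t - 5)).
Integrate each term: A/(t−a) contributes A·log|t−a|.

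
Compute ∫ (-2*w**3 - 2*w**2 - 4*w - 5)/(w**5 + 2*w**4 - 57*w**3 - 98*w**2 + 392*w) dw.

Factor the denominator: w*(w - 7)*(w - 2)*(w + 4)*(w + 7).
Partial-fraction decomposition: 611/(2646*(w + 7)) - 107/(792*(w + 4)) + 37/(540*(w - 2)) - 817/(5390*(w - 7)) - 5/(392*w).
Integrate each term: A/(w−a) contributes A·log|w−a|.

-5*log(w)/392 - 817*log(w - 7)/5390 + 37*log(w - 2)/540 - 107*log(w + 4)/792 + 611*log(w + 7)/2646 + C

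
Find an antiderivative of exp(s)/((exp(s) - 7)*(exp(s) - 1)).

log(exp(s) - 7)/6 - log(exp(s) - 1)/6 + C

Let u = e^s, du = e^s ds.
The integral becomes ∫ du/((u-7)(u-1)); decompose into partial fractions.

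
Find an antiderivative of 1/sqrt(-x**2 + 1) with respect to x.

asin(x) + C

Substitute x = sin(θ), so dx = cos(θ) dθ and the radical becomes sqrt(-x**2 + 1) = cos(θ) by the Pythagorean identity.
Integrate the resulting trig expression in θ, then back-substitute θ = asin(x), sin(θ) = x, cos(θ) = sqrt(-x**2 + 1) (absorbing any constant into C).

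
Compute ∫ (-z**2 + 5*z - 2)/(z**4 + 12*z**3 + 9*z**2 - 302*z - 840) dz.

Factor the denominator: (z - 5)*(z + 4)*(z + 6)*(z + 7).
Partial-fraction decomposition: 43/(18*(z + 7)) - 34/(11*(z + 6)) + 19/(27*(z + 4)) - 1/(594*(z - 5)).
Integrate each term: A/(z−a) contributes A·log|z−a|.

-log(z - 5)/594 + 19*log(z + 4)/27 - 34*log(z + 6)/11 + 43*log(z + 7)/18 + C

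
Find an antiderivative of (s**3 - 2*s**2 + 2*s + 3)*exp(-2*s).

(-4*s**3 + 2*s**2 - 6*s - 15)*exp(-2*s)/8 + C

Use integration by parts with u = s**3 - 2*s**2 + 2*s + 3, dv = exp(-2*s) ds, so v = -exp(-2*s)/2.
Apply parts 3 times (tabular method): alternate signs, differentiate u down to 0, integrate dv up.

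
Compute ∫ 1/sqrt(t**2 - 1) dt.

log(t + sqrt(t**2 - 1)) + C

Substitute t = sec(θ), so dt = sec(θ)*tan(θ) dθ and the radical becomes sqrt(t**2 - 1) = tan(θ) by the Pythagorean identity.
Integrate the resulting trig expression in θ, then back-substitute sec(θ) = t, tan(θ) = sqrt(t**2 - 1) (absorbing any constant into C).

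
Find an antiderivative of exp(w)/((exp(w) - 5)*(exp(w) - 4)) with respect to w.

Let u = e^w, du = e^w dw.
The integral becomes ∫ du/((u-5)(u-4)); decompose into partial fractions.

log(exp(w) - 5) - log(exp(w) - 4) + C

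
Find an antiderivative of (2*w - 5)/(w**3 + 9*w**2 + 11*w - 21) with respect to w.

-3*log(w - 1)/32 + 11*log(w + 3)/16 - 19*log(w + 7)/32 + C

Factor the denominator: (w - 1)*(w + 3)*(w + 7).
Partial-fraction decomposition: -19/(32*(w + 7)) + 11/(16*(w + 3)) - 3/(32*(w - 1)).
Integrate each term: A/(w−a) contributes A·log|w−a|.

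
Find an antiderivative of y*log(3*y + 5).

Use integration by parts with u = log(3*y + 5), dv = y dy.
Then du = 3/(3*y + 5) dy and v = y**2/2.

y**2*log(3*y + 5)/2 - y**2/4 + 5*y/6 - 25*log(3*y + 5)/18 + C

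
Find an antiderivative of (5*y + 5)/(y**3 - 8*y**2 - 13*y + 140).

20*log(y - 7)/11 - 5*log(y - 5)/3 - 5*log(y + 4)/33 + C

Factor the denominator: (y - 7)*(y - 5)*(y + 4).
Partial-fraction decomposition: -5/(33*(y + 4)) - 5/(3*(y - 5)) + 20/(11*(y - 7)).
Integrate each term: A/(y−a) contributes A·log|y−a|.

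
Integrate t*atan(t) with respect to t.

t**2*atan(t)/2 - t/2 + atan(t)/2 + C

Use integration by parts with u = arctan(t), dv = t dt.
Then du = 1/(t**2 + 1) dt.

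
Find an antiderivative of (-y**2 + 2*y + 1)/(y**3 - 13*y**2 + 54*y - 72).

Factor the denominator: (y - 6)*(y - 4)*(y - 3).
Partial-fraction decomposition: -2/(3*(y - 3)) + 7/(2*(y - 4)) - 23/(6*(y - 6)).
Integrate each term: A/(y−a) contributes A·log|y−a|.

-23*log(y - 6)/6 + 7*log(y - 4)/2 - 2*log(y - 3)/3 + C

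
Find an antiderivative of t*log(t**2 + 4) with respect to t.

Let u = t**2 + 4, so du = (2*t) dt.
The integral becomes (1/2)·∫ log(u) du; integrate by parts with u′=log(u), dv′=du.

t**2*log(t**2 + 4)/2 - t**2/2 + 2*log(t**2 + 4) + C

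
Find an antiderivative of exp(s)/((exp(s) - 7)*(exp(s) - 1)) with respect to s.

Let u = e^s, du = e^s ds.
The integral becomes ∫ du/((u-7)(u-1)); decompose into partial fractions.

log(exp(s) - 7)/6 - log(exp(s) - 1)/6 + C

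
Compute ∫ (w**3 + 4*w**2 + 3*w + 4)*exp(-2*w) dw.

(-4*w**3 - 22*w**2 - 34*w - 33)*exp(-2*w)/8 + C

Use integration by parts with u = w**3 + 4*w**2 + 3*w + 4, dv = exp(-2*w) dw, so v = -exp(-2*w)/2.
Apply parts 3 times (tabular method): alternate signs, differentiate u down to 0, integrate dv up.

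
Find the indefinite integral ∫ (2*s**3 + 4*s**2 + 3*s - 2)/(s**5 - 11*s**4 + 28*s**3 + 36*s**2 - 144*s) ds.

Factor the denominator: s*(s - 6)*(s - 4)*(s - 3)*(s + 2).
Partial-fraction decomposition: -1/(60*(s + 2)) + 97/(45*(s - 3)) - 101/(24*(s - 4)) + 37/(18*(s - 6)) + 1/(72*s).
Integrate each term: A/(s−a) contributes A·log|s−a|.

log(s)/72 + 37*log(s - 6)/18 - 101*log(s - 4)/24 + 97*log(s - 3)/45 - log(s + 2)/60 + C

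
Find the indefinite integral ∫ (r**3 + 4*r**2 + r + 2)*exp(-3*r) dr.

(-9*r**3 - 45*r**2 - 39*r - 31)*exp(-3*r)/27 + C

Use integration by parts with u = r**3 + 4*r**2 + r + 2, dv = exp(-3*r) dr, so v = -exp(-3*r)/3.
Apply parts 3 times (tabular method): alternate signs, differentiate u down to 0, integrate dv up.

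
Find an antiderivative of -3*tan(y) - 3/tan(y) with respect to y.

-3*log(tan(y)) + C

Let u = tan(y), so du = (tan(y)**2 + 1) dy.
Rewriting, the integral becomes -3·∫ 1/u du = -3·log(u).
Substituting back, u = tan(y).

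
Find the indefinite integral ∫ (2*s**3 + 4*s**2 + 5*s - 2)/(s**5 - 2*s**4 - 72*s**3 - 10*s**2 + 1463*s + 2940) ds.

Factor the denominator: (s - 7)**2*(s + 3)*(s + 4)*(s + 5).
Partial-fraction decomposition: -59/(96*(s + 5)) + 86/(121*(s + 4)) - 7/(40*(s + 3)) + 4579/(58080*(s - 7)) + 61/(88*(s - 7)**2).
Integrate each term; A/(s−a) gives A·log|s−a|; A/(s−a)² gives −A/(s−a).

4579*log(s - 7)/58080 - 7*log(s + 3)/40 + 86*log(s + 4)/121 - 59*log(s + 5)/96 - 61/(88*s - 616) + C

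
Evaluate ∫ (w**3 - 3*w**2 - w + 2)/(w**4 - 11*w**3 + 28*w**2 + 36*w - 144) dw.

Factor the denominator: (w - 6)*(w - 4)*(w - 3)*(w + 2).
Partial-fraction decomposition: 1/(15*(w + 2)) - 1/(15*(w - 3)) - 7/(6*(w - 4)) + 13/(6*(w - 6)).
Integrate each term: A/(w−a) contributes A·log|w−a|.

13*log(w - 6)/6 - 7*log(w - 4)/6 - log(w - 3)/15 + log(w + 2)/15 + C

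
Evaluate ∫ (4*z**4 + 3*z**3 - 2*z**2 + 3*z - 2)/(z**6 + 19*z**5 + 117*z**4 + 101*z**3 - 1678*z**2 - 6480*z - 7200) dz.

199*log(z - 4)/7560 - 107*log(z + 3)/42 + 393*log(z + 4)/8 + 1483*log(z + 5)/54 - 1111*log(z + 6)/15 + 343/(3*z + 15) + C

Factor the denominator: (z - 4)*(z + 3)*(z + 4)*(z + 5)**2*(z + 6).
Partial-fraction decomposition: -1111/(15*(z + 6)) + 1483/(54*(z + 5)) - 343/(3*(z + 5)**2) + 393/(8*(z + 4)) - 107/(42*(z + 3)) + 199/(7560*(z - 4)).
Integrate each term; A/(z−a) gives A·log|z−a|; A/(z−a)² gives −A/(z−a).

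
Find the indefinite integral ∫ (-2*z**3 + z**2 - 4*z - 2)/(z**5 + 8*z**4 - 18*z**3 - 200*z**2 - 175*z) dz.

Factor the denominator: z*(z - 5)*(z + 1)*(z + 5)*(z + 7).
Partial-fraction decomposition: 761/(1008*(z + 7)) - 293/(400*(z + 5)) + 5/(144*(z + 1)) - 247/(3600*(z - 5)) + 2/(175*z).
Integrate each term: A/(z−a) contributes A·log|z−a|.

2*log(z)/175 - 247*log(z - 5)/3600 + 5*log(z + 1)/144 - 293*log(z + 5)/400 + 761*log(z + 7)/1008 + C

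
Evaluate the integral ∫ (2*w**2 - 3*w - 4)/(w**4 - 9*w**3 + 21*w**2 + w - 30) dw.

Factor the denominator: (w - 5)*(w - 3)*(w - 2)*(w + 1).
Partial-fraction decomposition: -1/(72*(w + 1)) - 2/(9*(w - 2)) - 5/(8*(w - 3)) + 31/(36*(w - 5)).
Integrate each term: A/(w−a) contributes A·log|w−a|.

31*log(w - 5)/36 - 5*log(w - 3)/8 - 2*log(w - 2)/9 - log(w + 1)/72 + C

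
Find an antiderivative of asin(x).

Use integration by parts with u = arcsin(x), dv = dx.
Then du = 1/sqrt(-x**2 + 1) dx.

x*asin(x) + sqrt(-x**2 + 1) + C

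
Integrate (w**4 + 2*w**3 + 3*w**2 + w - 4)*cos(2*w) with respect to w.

Use integration by parts with u = w**4 + 2*w**3 + 3*w**2 + w - 4, dv = cos(2*w) dw, so v = sin(2*w)/2.
Apply parts 4 times (tabular method): alternate signs, differentiate u down to 0, integrate dv up.

w**4*sin(2*w)/2 + w**3*sin(2*w) + w**3*cos(2*w) + 3*w**2*cos(2*w)/2 - w*sin(2*w) - 2*sin(2*w) - cos(2*w)/2 + C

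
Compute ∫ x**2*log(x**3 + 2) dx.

x**3*log(x**3 + 2)/3 - x**3/3 + 2*log(x**3 + 2)/3 + C

Let u = x**3 + 2, so du = (3*x**2) dx.
The integral becomes (1/3)·∫ log(u) du; integrate by parts with u′=log(u), dv′=du.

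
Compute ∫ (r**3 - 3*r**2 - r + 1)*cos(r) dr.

Use integration by parts with u = r**3 - 3*r**2 - r + 1, dv = cos(r) dr, so v = sin(r).
Apply parts 3 times (tabular method): alternate signs, differentiate u down to 0, integrate dv up.

r**3*sin(r) - 3*r**2*sin(r) + 3*r**2*cos(r) - 7*r*sin(r) - 6*r*cos(r) + 7*sin(r) - 7*cos(r) + C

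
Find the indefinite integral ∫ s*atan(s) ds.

s**2*atan(s)/2 - s/2 + atan(s)/2 + C

Use integration by parts with u = arctan(s), dv = s ds.
Then du = 1/(s**2 + 1) ds.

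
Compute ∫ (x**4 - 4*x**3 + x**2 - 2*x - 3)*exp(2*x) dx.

(x**4 - 6*x**3 + 10*x**2 - 12*x + 3)*exp(2*x)/2 + C

Use integration by parts with u = x**4 - 4*x**3 + x**2 - 2*x - 3, dv = exp(2*x) dx, so v = exp(2*x)/2.
Apply parts 4 times (tabular method): alternate signs, differentiate u down to 0, integrate dv up.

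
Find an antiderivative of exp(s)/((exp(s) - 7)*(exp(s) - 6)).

Let u = e^s, du = e^s ds.
The integral becomes ∫ du/((u-7)(u-6)); decompose into partial fractions.

log(exp(s) - 7) - log(exp(s) - 6) + C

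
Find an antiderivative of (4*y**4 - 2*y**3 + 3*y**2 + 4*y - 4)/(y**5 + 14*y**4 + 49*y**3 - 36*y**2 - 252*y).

log(y)/63 + 4*log(y - 2)/45 + 389*log(y + 3)/180 - 356*log(y + 6)/9 + 10405*log(y + 7)/252 + C

Factor the denominator: y*(y - 2)*(y + 3)*(y + 6)*(y + 7).
Partial-fraction decomposition: 10405/(252*(y + 7)) - 356/(9*(y + 6)) + 389/(180*(y + 3)) + 4/(45*(y - 2)) + 1/(63*y).
Integrate each term: A/(y−a) contributes A·log|y−a|.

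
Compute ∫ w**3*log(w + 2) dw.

w**4*log(w + 2)/4 - w**4/16 + w**3/6 - w**2/2 + 2*w - 4*log(w + 2) + C

Use integration by parts with u = log(w + 2), dv = w**3 dw.
Then du = 1/(w + 2) dw and v = w**4/4.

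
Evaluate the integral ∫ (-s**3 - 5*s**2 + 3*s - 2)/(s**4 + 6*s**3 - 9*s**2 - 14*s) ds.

log(s)/7 - 4*log(s - 2)/9 - log(s + 1)/2 - 25*log(s + 7)/126 + C

Factor the denominator: s*(s - 2)*(s + 1)*(s + 7).
Partial-fraction decomposition: -25/(126*(s + 7)) - 1/(2*(s + 1)) - 4/(9*(s - 2)) + 1/(7*s).
Integrate each term: A/(s−a) contributes A·log|s−a|.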